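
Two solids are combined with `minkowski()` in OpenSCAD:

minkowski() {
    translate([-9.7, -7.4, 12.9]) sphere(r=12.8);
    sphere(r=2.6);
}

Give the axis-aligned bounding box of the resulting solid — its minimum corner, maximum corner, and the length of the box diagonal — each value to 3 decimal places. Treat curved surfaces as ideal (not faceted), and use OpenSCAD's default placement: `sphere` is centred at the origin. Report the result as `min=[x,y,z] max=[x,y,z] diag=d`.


A = translate([-9.7, -7.4, 12.9]) sphere(r=12.8) → bbox [-22.5,-20.2,0.1] .. [3.1,5.4,25.7]
B = sphere(r=2.6) → bbox [-2.6,-2.6,-2.6] .. [2.6,2.6,2.6]
lo = A.lo+B.lo = [-22.5-2.6, -20.2-2.6, 0.1-2.6] = [-25.100,-22.800,-2.500]
hi = A.hi+B.hi = [3.1+2.6, 5.4+2.6, 25.7+2.6] = [5.700,8.000,28.300]
diag = √(30.8²+30.8²+30.8²) = √2845.92 = 53.347

min=[-25.100,-22.800,-2.500] max=[5.700,8.000,28.300] diag=53.347


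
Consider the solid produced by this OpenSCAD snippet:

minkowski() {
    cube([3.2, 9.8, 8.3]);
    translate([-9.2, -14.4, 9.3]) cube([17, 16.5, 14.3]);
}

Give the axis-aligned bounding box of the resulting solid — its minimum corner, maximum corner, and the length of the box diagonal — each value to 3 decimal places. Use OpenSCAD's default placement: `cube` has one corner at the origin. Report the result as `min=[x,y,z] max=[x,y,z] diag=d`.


min=[-9.200,-14.400,9.300] max=[11.000,11.900,31.900] diag=40.131

A = translate([-9.2, -14.4, 9.3]) cube([17, 16.5, 14.3]) → bbox [-9.2,-14.4,9.3] .. [7.8,2.1,23.6]
B = cube([3.2, 9.8, 8.3]) → bbox [0,0,0] .. [3.2,9.8,8.3]
lo = A.lo+B.lo = [-9.2+0, -14.4+0, 9.3+0] = [-9.200,-14.400,9.300]
hi = A.hi+B.hi = [7.8+3.2, 2.1+9.8, 23.6+8.3] = [11.000,11.900,31.900]
diag = √(20.2²+26.3²+22.6²) = √1610.49 = 40.131


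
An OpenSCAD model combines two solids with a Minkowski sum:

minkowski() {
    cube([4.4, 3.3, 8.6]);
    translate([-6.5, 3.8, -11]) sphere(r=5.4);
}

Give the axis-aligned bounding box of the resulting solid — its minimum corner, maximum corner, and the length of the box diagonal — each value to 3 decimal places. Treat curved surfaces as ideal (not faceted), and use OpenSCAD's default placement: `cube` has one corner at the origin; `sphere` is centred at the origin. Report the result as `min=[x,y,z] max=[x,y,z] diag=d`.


A = translate([-6.5, 3.8, -11]) sphere(r=5.4) → bbox [-11.9,-1.6,-16.4] .. [-1.1,9.2,-5.6]
B = cube([4.4, 3.3, 8.6]) → bbox [0,0,0] .. [4.4,3.3,8.6]
lo = A.lo+B.lo = [-11.9+0, -1.6+0, -16.4+0] = [-11.900,-1.600,-16.400]
hi = A.hi+B.hi = [-1.1+4.4, 9.2+3.3, -5.6+8.6] = [3.300,12.500,3.000]
diag = √(15.2²+14.1²+19.4²) = √806.21 = 28.394

min=[-11.900,-1.600,-16.400] max=[3.300,12.500,3.000] diag=28.394


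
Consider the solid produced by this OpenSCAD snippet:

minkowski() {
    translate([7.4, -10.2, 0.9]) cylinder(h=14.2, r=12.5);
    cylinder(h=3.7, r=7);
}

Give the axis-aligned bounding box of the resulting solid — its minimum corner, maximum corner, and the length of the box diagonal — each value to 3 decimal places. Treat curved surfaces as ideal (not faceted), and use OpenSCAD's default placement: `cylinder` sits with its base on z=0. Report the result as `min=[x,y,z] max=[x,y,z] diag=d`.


A = translate([7.4, -10.2, 0.9]) cylinder(h=14.2, r=12.5) → bbox [-5.1,-22.7,0.9] .. [19.9,2.3,15.1]
B = cylinder(h=3.7, r=7) → bbox [-7,-7,0] .. [7,7,3.7]
lo = A.lo+B.lo = [-5.1-7, -22.7-7, 0.9+0] = [-12.100,-29.700,0.900]
hi = A.hi+B.hi = [19.9+7, 2.3+7, 15.1+3.7] = [26.900,9.300,18.800]
diag = √(39²+39²+17.9²) = √3362.41 = 57.986

min=[-12.100,-29.700,0.900] max=[26.900,9.300,18.800] diag=57.986


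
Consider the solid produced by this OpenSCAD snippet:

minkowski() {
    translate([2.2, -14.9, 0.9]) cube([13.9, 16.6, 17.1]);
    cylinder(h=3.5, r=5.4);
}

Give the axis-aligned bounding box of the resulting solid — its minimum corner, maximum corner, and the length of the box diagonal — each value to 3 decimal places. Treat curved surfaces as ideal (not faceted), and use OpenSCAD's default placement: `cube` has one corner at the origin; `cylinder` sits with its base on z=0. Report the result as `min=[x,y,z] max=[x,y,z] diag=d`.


min=[-3.200,-20.300,0.900] max=[21.500,7.100,21.500] diag=42.252

A = translate([2.2, -14.9, 0.9]) cube([13.9, 16.6, 17.1]) → bbox [2.2,-14.9,0.9] .. [16.1,1.7,18]
B = cylinder(h=3.5, r=5.4) → bbox [-5.4,-5.4,0] .. [5.4,5.4,3.5]
lo = A.lo+B.lo = [2.2-5.4, -14.9-5.4, 0.9+0] = [-3.200,-20.300,0.900]
hi = A.hi+B.hi = [16.1+5.4, 1.7+5.4, 18+3.5] = [21.500,7.100,21.500]
diag = √(24.7²+27.4²+20.6²) = √1785.21 = 42.252


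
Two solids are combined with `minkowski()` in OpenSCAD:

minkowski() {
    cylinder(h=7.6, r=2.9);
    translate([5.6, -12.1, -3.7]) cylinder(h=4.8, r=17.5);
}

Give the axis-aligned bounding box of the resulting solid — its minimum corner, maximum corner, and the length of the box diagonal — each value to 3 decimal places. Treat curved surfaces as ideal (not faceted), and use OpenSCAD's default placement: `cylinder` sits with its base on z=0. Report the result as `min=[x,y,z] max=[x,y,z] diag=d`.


min=[-14.800,-32.500,-3.700] max=[26.000,8.300,8.700] diag=59.017

A = translate([5.6, -12.1, -3.7]) cylinder(h=4.8, r=17.5) → bbox [-11.9,-29.6,-3.7] .. [23.1,5.4,1.1]
B = cylinder(h=7.6, r=2.9) → bbox [-2.9,-2.9,0] .. [2.9,2.9,7.6]
lo = A.lo+B.lo = [-11.9-2.9, -29.6-2.9, -3.7+0] = [-14.800,-32.500,-3.700]
hi = A.hi+B.hi = [23.1+2.9, 5.4+2.9, 1.1+7.6] = [26.000,8.300,8.700]
diag = √(40.8²+40.8²+12.4²) = √3483.04 = 59.017


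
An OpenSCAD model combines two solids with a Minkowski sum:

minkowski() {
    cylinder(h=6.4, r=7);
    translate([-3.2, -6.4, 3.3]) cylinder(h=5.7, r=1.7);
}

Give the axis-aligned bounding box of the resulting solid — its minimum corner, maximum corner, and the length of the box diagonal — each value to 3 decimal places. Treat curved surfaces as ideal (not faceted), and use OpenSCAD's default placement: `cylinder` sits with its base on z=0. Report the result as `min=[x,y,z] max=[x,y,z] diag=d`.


min=[-11.900,-15.100,3.300] max=[5.500,2.300,15.400] diag=27.421

A = translate([-3.2, -6.4, 3.3]) cylinder(h=5.7, r=1.7) → bbox [-4.9,-8.1,3.3] .. [-1.5,-4.7,9]
B = cylinder(h=6.4, r=7) → bbox [-7,-7,0] .. [7,7,6.4]
lo = A.lo+B.lo = [-4.9-7, -8.1-7, 3.3+0] = [-11.900,-15.100,3.300]
hi = A.hi+B.hi = [-1.5+7, -4.7+7, 9+6.4] = [5.500,2.300,15.400]
diag = √(17.4²+17.4²+12.1²) = √751.93 = 27.421


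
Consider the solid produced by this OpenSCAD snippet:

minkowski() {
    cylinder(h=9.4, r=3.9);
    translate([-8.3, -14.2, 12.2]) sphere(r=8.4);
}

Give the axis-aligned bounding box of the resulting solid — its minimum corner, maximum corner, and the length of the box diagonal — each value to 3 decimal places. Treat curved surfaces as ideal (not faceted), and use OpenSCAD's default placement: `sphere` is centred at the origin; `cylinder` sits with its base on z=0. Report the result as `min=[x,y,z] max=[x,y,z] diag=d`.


A = translate([-8.3, -14.2, 12.2]) sphere(r=8.4) → bbox [-16.7,-22.6,3.8] .. [0.1,-5.8,20.6]
B = cylinder(h=9.4, r=3.9) → bbox [-3.9,-3.9,0] .. [3.9,3.9,9.4]
lo = A.lo+B.lo = [-16.7-3.9, -22.6-3.9, 3.8+0] = [-20.600,-26.500,3.800]
hi = A.hi+B.hi = [0.1+3.9, -5.8+3.9, 20.6+9.4] = [4.000,-1.900,30.000]
diag = √(24.6²+24.6²+26.2²) = √1896.76 = 43.552

min=[-20.600,-26.500,3.800] max=[4.000,-1.900,30.000] diag=43.552


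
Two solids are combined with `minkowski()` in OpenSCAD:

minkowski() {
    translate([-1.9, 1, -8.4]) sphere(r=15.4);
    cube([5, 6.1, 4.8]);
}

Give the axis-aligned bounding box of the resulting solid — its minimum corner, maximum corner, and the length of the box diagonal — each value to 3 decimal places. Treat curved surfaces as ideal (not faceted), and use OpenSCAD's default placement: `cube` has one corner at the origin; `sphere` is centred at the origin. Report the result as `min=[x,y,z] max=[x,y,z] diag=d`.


A = translate([-1.9, 1, -8.4]) sphere(r=15.4) → bbox [-17.3,-14.4,-23.8] .. [13.5,16.4,7]
B = cube([5, 6.1, 4.8]) → bbox [0,0,0] .. [5,6.1,4.8]
lo = A.lo+B.lo = [-17.3+0, -14.4+0, -23.8+0] = [-17.300,-14.400,-23.800]
hi = A.hi+B.hi = [13.5+5, 16.4+6.1, 7+4.8] = [18.500,22.500,11.800]
diag = √(35.8²+36.9²+35.6²) = √3910.61 = 62.535

min=[-17.300,-14.400,-23.800] max=[18.500,22.500,11.800] diag=62.535


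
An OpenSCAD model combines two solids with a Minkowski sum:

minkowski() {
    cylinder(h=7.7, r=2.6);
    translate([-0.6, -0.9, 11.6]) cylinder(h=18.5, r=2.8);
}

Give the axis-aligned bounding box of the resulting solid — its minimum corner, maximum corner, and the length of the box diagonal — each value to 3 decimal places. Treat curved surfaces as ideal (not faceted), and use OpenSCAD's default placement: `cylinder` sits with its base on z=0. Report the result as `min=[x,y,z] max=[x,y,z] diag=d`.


min=[-6.000,-6.300,11.600] max=[4.800,4.500,37.800] diag=30.327

A = translate([-0.6, -0.9, 11.6]) cylinder(h=18.5, r=2.8) → bbox [-3.4,-3.7,11.6] .. [2.2,1.9,30.1]
B = cylinder(h=7.7, r=2.6) → bbox [-2.6,-2.6,0] .. [2.6,2.6,7.7]
lo = A.lo+B.lo = [-3.4-2.6, -3.7-2.6, 11.6+0] = [-6.000,-6.300,11.600]
hi = A.hi+B.hi = [2.2+2.6, 1.9+2.6, 30.1+7.7] = [4.800,4.500,37.800]
diag = √(10.8²+10.8²+26.2²) = √919.72 = 30.327


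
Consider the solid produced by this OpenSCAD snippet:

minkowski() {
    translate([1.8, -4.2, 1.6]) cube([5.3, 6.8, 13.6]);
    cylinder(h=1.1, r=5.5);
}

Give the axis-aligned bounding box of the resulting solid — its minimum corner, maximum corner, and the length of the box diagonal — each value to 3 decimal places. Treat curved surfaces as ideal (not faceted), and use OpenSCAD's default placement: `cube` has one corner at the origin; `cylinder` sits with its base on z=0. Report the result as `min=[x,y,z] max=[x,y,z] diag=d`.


min=[-3.700,-9.700,1.600] max=[12.600,8.100,16.300] diag=28.260

A = translate([1.8, -4.2, 1.6]) cube([5.3, 6.8, 13.6]) → bbox [1.8,-4.2,1.6] .. [7.1,2.6,15.2]
B = cylinder(h=1.1, r=5.5) → bbox [-5.5,-5.5,0] .. [5.5,5.5,1.1]
lo = A.lo+B.lo = [1.8-5.5, -4.2-5.5, 1.6+0] = [-3.700,-9.700,1.600]
hi = A.hi+B.hi = [7.1+5.5, 2.6+5.5, 15.2+1.1] = [12.600,8.100,16.300]
diag = √(16.3²+17.8²+14.7²) = √798.62 = 28.260


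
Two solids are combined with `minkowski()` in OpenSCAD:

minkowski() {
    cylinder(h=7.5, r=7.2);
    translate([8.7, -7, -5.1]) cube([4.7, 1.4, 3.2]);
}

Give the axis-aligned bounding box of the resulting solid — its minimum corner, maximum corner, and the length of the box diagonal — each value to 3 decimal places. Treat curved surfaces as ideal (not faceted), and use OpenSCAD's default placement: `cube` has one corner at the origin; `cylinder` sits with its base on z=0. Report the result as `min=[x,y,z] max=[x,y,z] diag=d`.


min=[1.500,-14.200,-5.100] max=[20.600,1.600,5.600] diag=26.999

A = translate([8.7, -7, -5.1]) cube([4.7, 1.4, 3.2]) → bbox [8.7,-7,-5.1] .. [13.4,-5.6,-1.9]
B = cylinder(h=7.5, r=7.2) → bbox [-7.2,-7.2,0] .. [7.2,7.2,7.5]
lo = A.lo+B.lo = [8.7-7.2, -7-7.2, -5.1+0] = [1.500,-14.200,-5.100]
hi = A.hi+B.hi = [13.4+7.2, -5.6+7.2, -1.9+7.5] = [20.600,1.600,5.600]
diag = √(19.1²+15.8²+10.7²) = √728.94 = 26.999


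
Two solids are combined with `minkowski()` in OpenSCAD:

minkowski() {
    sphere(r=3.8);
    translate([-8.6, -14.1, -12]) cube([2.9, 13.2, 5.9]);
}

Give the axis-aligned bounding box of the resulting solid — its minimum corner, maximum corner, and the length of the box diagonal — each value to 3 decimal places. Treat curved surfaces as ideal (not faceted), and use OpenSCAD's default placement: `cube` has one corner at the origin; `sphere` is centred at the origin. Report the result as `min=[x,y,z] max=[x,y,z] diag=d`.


min=[-12.400,-17.900,-15.800] max=[-1.900,2.900,-2.300] diag=26.928

A = translate([-8.6, -14.1, -12]) cube([2.9, 13.2, 5.9]) → bbox [-8.6,-14.1,-12] .. [-5.7,-0.9,-6.1]
B = sphere(r=3.8) → bbox [-3.8,-3.8,-3.8] .. [3.8,3.8,3.8]
lo = A.lo+B.lo = [-8.6-3.8, -14.1-3.8, -12-3.8] = [-12.400,-17.900,-15.800]
hi = A.hi+B.hi = [-5.7+3.8, -0.9+3.8, -6.1+3.8] = [-1.900,2.900,-2.300]
diag = √(10.5²+20.8²+13.5²) = √725.14 = 26.928


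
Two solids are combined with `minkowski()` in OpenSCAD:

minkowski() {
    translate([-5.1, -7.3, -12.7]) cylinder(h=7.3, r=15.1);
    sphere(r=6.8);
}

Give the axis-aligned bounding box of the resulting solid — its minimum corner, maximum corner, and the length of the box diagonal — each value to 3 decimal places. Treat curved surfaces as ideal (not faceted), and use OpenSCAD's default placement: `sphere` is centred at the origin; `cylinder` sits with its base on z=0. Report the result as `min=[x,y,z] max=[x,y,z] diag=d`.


A = translate([-5.1, -7.3, -12.7]) cylinder(h=7.3, r=15.1) → bbox [-20.2,-22.4,-12.7] .. [10,7.8,-5.4]
B = sphere(r=6.8) → bbox [-6.8,-6.8,-6.8] .. [6.8,6.8,6.8]
lo = A.lo+B.lo = [-20.2-6.8, -22.4-6.8, -12.7-6.8] = [-27.000,-29.200,-19.500]
hi = A.hi+B.hi = [10+6.8, 7.8+6.8, -5.4+6.8] = [16.800,14.600,1.400]
diag = √(43.8²+43.8²+20.9²) = √4273.69 = 65.373

min=[-27.000,-29.200,-19.500] max=[16.800,14.600,1.400] diag=65.373


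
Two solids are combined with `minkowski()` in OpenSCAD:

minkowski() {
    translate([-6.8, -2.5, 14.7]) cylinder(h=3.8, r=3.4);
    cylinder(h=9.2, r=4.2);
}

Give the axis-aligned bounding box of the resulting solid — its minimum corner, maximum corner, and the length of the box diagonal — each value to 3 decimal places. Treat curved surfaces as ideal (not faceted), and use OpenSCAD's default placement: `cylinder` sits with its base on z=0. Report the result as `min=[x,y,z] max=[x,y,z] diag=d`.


min=[-14.400,-10.100,14.700] max=[0.800,5.100,27.700] diag=25.121

A = translate([-6.8, -2.5, 14.7]) cylinder(h=3.8, r=3.4) → bbox [-10.2,-5.9,14.7] .. [-3.4,0.9,18.5]
B = cylinder(h=9.2, r=4.2) → bbox [-4.2,-4.2,0] .. [4.2,4.2,9.2]
lo = A.lo+B.lo = [-10.2-4.2, -5.9-4.2, 14.7+0] = [-14.400,-10.100,14.700]
hi = A.hi+B.hi = [-3.4+4.2, 0.9+4.2, 18.5+9.2] = [0.800,5.100,27.700]
diag = √(15.2²+15.2²+13²) = √631.08 = 25.121


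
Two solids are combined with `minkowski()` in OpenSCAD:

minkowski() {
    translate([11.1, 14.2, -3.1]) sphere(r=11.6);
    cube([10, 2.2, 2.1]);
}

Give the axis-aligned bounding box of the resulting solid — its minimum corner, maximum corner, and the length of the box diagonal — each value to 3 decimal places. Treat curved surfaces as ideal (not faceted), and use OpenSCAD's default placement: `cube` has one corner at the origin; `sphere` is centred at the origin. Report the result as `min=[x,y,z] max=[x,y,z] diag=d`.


min=[-0.500,2.600,-14.700] max=[32.700,28.000,10.600] diag=48.862

A = translate([11.1, 14.2, -3.1]) sphere(r=11.6) → bbox [-0.5,2.6,-14.7] .. [22.7,25.8,8.5]
B = cube([10, 2.2, 2.1]) → bbox [0,0,0] .. [10,2.2,2.1]
lo = A.lo+B.lo = [-0.5+0, 2.6+0, -14.7+0] = [-0.500,2.600,-14.700]
hi = A.hi+B.hi = [22.7+10, 25.8+2.2, 8.5+2.1] = [32.700,28.000,10.600]
diag = √(33.2²+25.4²+25.3²) = √2387.49 = 48.862


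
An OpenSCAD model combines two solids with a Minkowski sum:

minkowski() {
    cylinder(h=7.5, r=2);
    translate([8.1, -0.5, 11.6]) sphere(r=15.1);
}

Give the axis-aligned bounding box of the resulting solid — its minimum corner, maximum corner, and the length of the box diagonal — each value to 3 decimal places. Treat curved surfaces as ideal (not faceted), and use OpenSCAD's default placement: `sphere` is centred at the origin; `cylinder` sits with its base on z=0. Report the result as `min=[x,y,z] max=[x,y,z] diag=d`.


A = translate([8.1, -0.5, 11.6]) sphere(r=15.1) → bbox [-7,-15.6,-3.5] .. [23.2,14.6,26.7]
B = cylinder(h=7.5, r=2) → bbox [-2,-2,0] .. [2,2,7.5]
lo = A.lo+B.lo = [-7-2, -15.6-2, -3.5+0] = [-9.000,-17.600,-3.500]
hi = A.hi+B.hi = [23.2+2, 14.6+2, 26.7+7.5] = [25.200,16.600,34.200]
diag = √(34.2²+34.2²+37.7²) = √3760.57 = 61.323

min=[-9.000,-17.600,-3.500] max=[25.200,16.600,34.200] diag=61.323


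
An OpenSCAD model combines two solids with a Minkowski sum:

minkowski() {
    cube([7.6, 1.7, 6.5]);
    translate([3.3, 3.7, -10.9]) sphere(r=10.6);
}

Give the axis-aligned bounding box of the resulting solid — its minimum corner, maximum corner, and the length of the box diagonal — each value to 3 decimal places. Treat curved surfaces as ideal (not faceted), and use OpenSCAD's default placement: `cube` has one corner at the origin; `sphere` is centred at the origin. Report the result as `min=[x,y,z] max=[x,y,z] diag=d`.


A = translate([3.3, 3.7, -10.9]) sphere(r=10.6) → bbox [-7.3,-6.9,-21.5] .. [13.9,14.3,-0.3]
B = cube([7.6, 1.7, 6.5]) → bbox [0,0,0] .. [7.6,1.7,6.5]
lo = A.lo+B.lo = [-7.3+0, -6.9+0, -21.5+0] = [-7.300,-6.900,-21.500]
hi = A.hi+B.hi = [13.9+7.6, 14.3+1.7, -0.3+6.5] = [21.500,16.000,6.200]
diag = √(28.8²+22.9²+27.7²) = √2121.14 = 46.056

min=[-7.300,-6.900,-21.500] max=[21.500,16.000,6.200] diag=46.056


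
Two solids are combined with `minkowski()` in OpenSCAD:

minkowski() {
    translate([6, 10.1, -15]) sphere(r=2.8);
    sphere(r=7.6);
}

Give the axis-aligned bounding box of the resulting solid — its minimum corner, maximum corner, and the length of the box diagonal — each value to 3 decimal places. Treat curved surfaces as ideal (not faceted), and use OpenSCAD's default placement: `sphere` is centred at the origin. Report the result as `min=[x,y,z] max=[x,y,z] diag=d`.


A = translate([6, 10.1, -15]) sphere(r=2.8) → bbox [3.2,7.3,-17.8] .. [8.8,12.9,-12.2]
B = sphere(r=7.6) → bbox [-7.6,-7.6,-7.6] .. [7.6,7.6,7.6]
lo = A.lo+B.lo = [3.2-7.6, 7.3-7.6, -17.8-7.6] = [-4.400,-0.300,-25.400]
hi = A.hi+B.hi = [8.8+7.6, 12.9+7.6, -12.2+7.6] = [16.400,20.500,-4.600]
diag = √(20.8²+20.8²+20.8²) = √1297.92 = 36.027

min=[-4.400,-0.300,-25.400] max=[16.400,20.500,-4.600] diag=36.027


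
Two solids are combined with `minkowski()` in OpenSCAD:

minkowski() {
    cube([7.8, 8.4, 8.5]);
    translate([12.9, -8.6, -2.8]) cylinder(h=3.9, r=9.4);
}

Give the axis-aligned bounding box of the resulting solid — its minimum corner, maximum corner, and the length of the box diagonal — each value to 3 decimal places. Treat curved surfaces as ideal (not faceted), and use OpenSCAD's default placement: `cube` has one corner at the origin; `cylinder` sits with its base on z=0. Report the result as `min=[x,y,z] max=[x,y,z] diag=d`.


A = translate([12.9, -8.6, -2.8]) cylinder(h=3.9, r=9.4) → bbox [3.5,-18,-2.8] .. [22.3,0.8,1.1]
B = cube([7.8, 8.4, 8.5]) → bbox [0,0,0] .. [7.8,8.4,8.5]
lo = A.lo+B.lo = [3.5+0, -18+0, -2.8+0] = [3.500,-18.000,-2.800]
hi = A.hi+B.hi = [22.3+7.8, 0.8+8.4, 1.1+8.5] = [30.100,9.200,9.600]
diag = √(26.6²+27.2²+12.4²) = √1601.16 = 40.014

min=[3.500,-18.000,-2.800] max=[30.100,9.200,9.600] diag=40.014


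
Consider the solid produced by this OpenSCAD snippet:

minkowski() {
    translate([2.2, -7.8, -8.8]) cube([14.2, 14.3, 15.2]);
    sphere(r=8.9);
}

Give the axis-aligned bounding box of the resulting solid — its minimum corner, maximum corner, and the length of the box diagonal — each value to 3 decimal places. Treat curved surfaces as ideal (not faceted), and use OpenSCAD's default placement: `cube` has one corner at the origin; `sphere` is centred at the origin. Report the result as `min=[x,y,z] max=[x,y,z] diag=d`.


A = translate([2.2, -7.8, -8.8]) cube([14.2, 14.3, 15.2]) → bbox [2.2,-7.8,-8.8] .. [16.4,6.5,6.4]
B = sphere(r=8.9) → bbox [-8.9,-8.9,-8.9] .. [8.9,8.9,8.9]
lo = A.lo+B.lo = [2.2-8.9, -7.8-8.9, -8.8-8.9] = [-6.700,-16.700,-17.700]
hi = A.hi+B.hi = [16.4+8.9, 6.5+8.9, 6.4+8.9] = [25.300,15.400,15.300]
diag = √(32²+32.1²+33²) = √3143.41 = 56.066

min=[-6.700,-16.700,-17.700] max=[25.300,15.400,15.300] diag=56.066


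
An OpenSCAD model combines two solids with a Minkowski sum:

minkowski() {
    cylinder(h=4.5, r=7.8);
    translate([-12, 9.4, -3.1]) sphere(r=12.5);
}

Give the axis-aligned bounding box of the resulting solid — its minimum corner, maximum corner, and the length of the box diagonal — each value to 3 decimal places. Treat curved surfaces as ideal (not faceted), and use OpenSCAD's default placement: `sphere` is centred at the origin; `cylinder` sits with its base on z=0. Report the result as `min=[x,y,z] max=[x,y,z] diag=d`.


A = translate([-12, 9.4, -3.1]) sphere(r=12.5) → bbox [-24.5,-3.1,-15.6] .. [0.5,21.9,9.4]
B = cylinder(h=4.5, r=7.8) → bbox [-7.8,-7.8,0] .. [7.8,7.8,4.5]
lo = A.lo+B.lo = [-24.5-7.8, -3.1-7.8, -15.6+0] = [-32.300,-10.900,-15.600]
hi = A.hi+B.hi = [0.5+7.8, 21.9+7.8, 9.4+4.5] = [8.300,29.700,13.900]
diag = √(40.6²+40.6²+29.5²) = √4166.97 = 64.552

min=[-32.300,-10.900,-15.600] max=[8.300,29.700,13.900] diag=64.552


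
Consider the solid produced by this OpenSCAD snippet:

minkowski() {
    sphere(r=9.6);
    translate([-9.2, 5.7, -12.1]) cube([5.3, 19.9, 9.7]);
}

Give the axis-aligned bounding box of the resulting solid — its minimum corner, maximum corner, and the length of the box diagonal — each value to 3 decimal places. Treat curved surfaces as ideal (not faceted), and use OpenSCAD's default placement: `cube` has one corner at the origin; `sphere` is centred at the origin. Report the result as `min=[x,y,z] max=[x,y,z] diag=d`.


min=[-18.800,-3.900,-21.700] max=[5.700,35.200,7.200] diag=54.445

A = translate([-9.2, 5.7, -12.1]) cube([5.3, 19.9, 9.7]) → bbox [-9.2,5.7,-12.1] .. [-3.9,25.6,-2.4]
B = sphere(r=9.6) → bbox [-9.6,-9.6,-9.6] .. [9.6,9.6,9.6]
lo = A.lo+B.lo = [-9.2-9.6, 5.7-9.6, -12.1-9.6] = [-18.800,-3.900,-21.700]
hi = A.hi+B.hi = [-3.9+9.6, 25.6+9.6, -2.4+9.6] = [5.700,35.200,7.200]
diag = √(24.5²+39.1²+28.9²) = √2964.27 = 54.445


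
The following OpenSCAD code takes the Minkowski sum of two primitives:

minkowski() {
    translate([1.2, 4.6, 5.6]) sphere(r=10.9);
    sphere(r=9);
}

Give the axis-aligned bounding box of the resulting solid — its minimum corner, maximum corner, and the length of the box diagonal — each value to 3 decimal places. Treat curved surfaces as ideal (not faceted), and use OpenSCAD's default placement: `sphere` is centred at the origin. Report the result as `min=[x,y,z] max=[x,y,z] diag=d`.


min=[-18.700,-15.300,-14.300] max=[21.100,24.500,25.500] diag=68.936

A = translate([1.2, 4.6, 5.6]) sphere(r=10.9) → bbox [-9.7,-6.3,-5.3] .. [12.1,15.5,16.5]
B = sphere(r=9) → bbox [-9,-9,-9] .. [9,9,9]
lo = A.lo+B.lo = [-9.7-9, -6.3-9, -5.3-9] = [-18.700,-15.300,-14.300]
hi = A.hi+B.hi = [12.1+9, 15.5+9, 16.5+9] = [21.100,24.500,25.500]
diag = √(39.8²+39.8²+39.8²) = √4752.12 = 68.936


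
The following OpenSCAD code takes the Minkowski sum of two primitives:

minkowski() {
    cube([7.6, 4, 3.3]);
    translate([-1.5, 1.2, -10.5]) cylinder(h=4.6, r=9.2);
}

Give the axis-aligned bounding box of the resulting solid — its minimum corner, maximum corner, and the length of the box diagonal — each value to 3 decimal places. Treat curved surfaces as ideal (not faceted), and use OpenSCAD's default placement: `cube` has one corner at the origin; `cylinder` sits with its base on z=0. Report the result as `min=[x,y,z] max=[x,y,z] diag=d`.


min=[-10.700,-8.000,-10.500] max=[15.300,14.400,-2.600] diag=35.216

A = translate([-1.5, 1.2, -10.5]) cylinder(h=4.6, r=9.2) → bbox [-10.7,-8,-10.5] .. [7.7,10.4,-5.9]
B = cube([7.6, 4, 3.3]) → bbox [0,0,0] .. [7.6,4,3.3]
lo = A.lo+B.lo = [-10.7+0, -8+0, -10.5+0] = [-10.700,-8.000,-10.500]
hi = A.hi+B.hi = [7.7+7.6, 10.4+4, -5.9+3.3] = [15.300,14.400,-2.600]
diag = √(26²+22.4²+7.9²) = √1240.17 = 35.216


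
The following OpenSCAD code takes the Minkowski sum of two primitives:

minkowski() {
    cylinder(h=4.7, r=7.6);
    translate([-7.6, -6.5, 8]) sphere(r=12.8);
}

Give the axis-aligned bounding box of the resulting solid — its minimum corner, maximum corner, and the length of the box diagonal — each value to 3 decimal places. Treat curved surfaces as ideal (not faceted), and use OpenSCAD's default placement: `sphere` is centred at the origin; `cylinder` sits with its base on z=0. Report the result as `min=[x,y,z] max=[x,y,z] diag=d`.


A = translate([-7.6, -6.5, 8]) sphere(r=12.8) → bbox [-20.4,-19.3,-4.8] .. [5.2,6.3,20.8]
B = cylinder(h=4.7, r=7.6) → bbox [-7.6,-7.6,0] .. [7.6,7.6,4.7]
lo = A.lo+B.lo = [-20.4-7.6, -19.3-7.6, -4.8+0] = [-28.000,-26.900,-4.800]
hi = A.hi+B.hi = [5.2+7.6, 6.3+7.6, 20.8+4.7] = [12.800,13.900,25.500]
diag = √(40.8²+40.8²+30.3²) = √4247.37 = 65.172

min=[-28.000,-26.900,-4.800] max=[12.800,13.900,25.500] diag=65.172


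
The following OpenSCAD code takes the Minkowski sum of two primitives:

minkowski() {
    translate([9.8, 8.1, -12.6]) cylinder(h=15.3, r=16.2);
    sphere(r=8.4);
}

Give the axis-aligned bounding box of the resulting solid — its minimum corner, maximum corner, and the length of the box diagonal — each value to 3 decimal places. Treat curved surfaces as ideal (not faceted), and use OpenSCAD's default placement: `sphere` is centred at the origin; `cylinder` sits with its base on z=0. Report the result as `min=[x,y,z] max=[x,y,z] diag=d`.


min=[-14.800,-16.500,-21.000] max=[34.400,32.700,11.100] diag=76.627

A = translate([9.8, 8.1, -12.6]) cylinder(h=15.3, r=16.2) → bbox [-6.4,-8.1,-12.6] .. [26,24.3,2.7]
B = sphere(r=8.4) → bbox [-8.4,-8.4,-8.4] .. [8.4,8.4,8.4]
lo = A.lo+B.lo = [-6.4-8.4, -8.1-8.4, -12.6-8.4] = [-14.800,-16.500,-21.000]
hi = A.hi+B.hi = [26+8.4, 24.3+8.4, 2.7+8.4] = [34.400,32.700,11.100]
diag = √(49.2²+49.2²+32.1²) = √5871.69 = 76.627


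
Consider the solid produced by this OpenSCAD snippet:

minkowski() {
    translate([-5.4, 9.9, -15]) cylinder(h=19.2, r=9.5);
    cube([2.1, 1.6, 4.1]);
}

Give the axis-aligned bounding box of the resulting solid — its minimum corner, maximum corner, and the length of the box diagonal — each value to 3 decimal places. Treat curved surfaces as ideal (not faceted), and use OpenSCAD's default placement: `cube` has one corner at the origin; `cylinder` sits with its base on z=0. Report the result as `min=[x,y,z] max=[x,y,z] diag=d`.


min=[-14.900,0.400,-15.000] max=[6.200,21.000,8.300] diag=37.583

A = translate([-5.4, 9.9, -15]) cylinder(h=19.2, r=9.5) → bbox [-14.9,0.4,-15] .. [4.1,19.4,4.2]
B = cube([2.1, 1.6, 4.1]) → bbox [0,0,0] .. [2.1,1.6,4.1]
lo = A.lo+B.lo = [-14.9+0, 0.4+0, -15+0] = [-14.900,0.400,-15.000]
hi = A.hi+B.hi = [4.1+2.1, 19.4+1.6, 4.2+4.1] = [6.200,21.000,8.300]
diag = √(21.1²+20.6²+23.3²) = √1412.46 = 37.583


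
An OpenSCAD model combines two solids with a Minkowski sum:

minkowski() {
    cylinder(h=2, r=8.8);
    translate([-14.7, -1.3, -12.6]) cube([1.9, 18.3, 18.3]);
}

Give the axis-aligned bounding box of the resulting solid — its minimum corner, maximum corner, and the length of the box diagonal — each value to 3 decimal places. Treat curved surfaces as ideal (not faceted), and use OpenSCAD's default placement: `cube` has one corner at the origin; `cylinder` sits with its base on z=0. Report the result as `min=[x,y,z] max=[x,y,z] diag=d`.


A = translate([-14.7, -1.3, -12.6]) cube([1.9, 18.3, 18.3]) → bbox [-14.7,-1.3,-12.6] .. [-12.8,17,5.7]
B = cylinder(h=2, r=8.8) → bbox [-8.8,-8.8,0] .. [8.8,8.8,2]
lo = A.lo+B.lo = [-14.7-8.8, -1.3-8.8, -12.6+0] = [-23.500,-10.100,-12.600]
hi = A.hi+B.hi = [-12.8+8.8, 17+8.8, 5.7+2] = [-4.000,25.800,7.700]
diag = √(19.5²+35.9²+20.3²) = √2081.15 = 45.620

min=[-23.500,-10.100,-12.600] max=[-4.000,25.800,7.700] diag=45.620


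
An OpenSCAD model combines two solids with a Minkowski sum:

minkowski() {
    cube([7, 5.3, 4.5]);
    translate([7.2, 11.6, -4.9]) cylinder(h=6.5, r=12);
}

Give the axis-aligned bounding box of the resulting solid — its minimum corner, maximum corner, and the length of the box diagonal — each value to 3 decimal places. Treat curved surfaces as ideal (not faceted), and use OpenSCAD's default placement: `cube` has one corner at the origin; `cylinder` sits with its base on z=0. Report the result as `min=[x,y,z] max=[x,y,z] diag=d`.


min=[-4.800,-0.400,-4.900] max=[26.200,28.900,6.100] diag=44.051

A = translate([7.2, 11.6, -4.9]) cylinder(h=6.5, r=12) → bbox [-4.8,-0.4,-4.9] .. [19.2,23.6,1.6]
B = cube([7, 5.3, 4.5]) → bbox [0,0,0] .. [7,5.3,4.5]
lo = A.lo+B.lo = [-4.8+0, -0.4+0, -4.9+0] = [-4.800,-0.400,-4.900]
hi = A.hi+B.hi = [19.2+7, 23.6+5.3, 1.6+4.5] = [26.200,28.900,6.100]
diag = √(31²+29.3²+11²) = √1940.49 = 44.051


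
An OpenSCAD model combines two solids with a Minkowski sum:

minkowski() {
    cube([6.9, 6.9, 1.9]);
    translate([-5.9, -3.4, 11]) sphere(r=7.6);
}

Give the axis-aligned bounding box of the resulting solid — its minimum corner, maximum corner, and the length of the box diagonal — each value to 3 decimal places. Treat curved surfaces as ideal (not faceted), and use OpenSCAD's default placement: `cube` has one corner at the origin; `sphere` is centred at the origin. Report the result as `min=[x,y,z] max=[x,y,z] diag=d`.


A = translate([-5.9, -3.4, 11]) sphere(r=7.6) → bbox [-13.5,-11,3.4] .. [1.7,4.2,18.6]
B = cube([6.9, 6.9, 1.9]) → bbox [0,0,0] .. [6.9,6.9,1.9]
lo = A.lo+B.lo = [-13.5+0, -11+0, 3.4+0] = [-13.500,-11.000,3.400]
hi = A.hi+B.hi = [1.7+6.9, 4.2+6.9, 18.6+1.9] = [8.600,11.100,20.500]
diag = √(22.1²+22.1²+17.1²) = √1269.23 = 35.626

min=[-13.500,-11.000,3.400] max=[8.600,11.100,20.500] diag=35.626


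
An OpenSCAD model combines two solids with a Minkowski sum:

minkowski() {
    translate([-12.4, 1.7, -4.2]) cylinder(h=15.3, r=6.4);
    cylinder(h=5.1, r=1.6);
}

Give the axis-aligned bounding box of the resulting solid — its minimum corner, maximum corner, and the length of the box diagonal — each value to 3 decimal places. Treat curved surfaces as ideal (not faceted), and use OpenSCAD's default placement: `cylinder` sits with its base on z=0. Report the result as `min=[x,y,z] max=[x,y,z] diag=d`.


A = translate([-12.4, 1.7, -4.2]) cylinder(h=15.3, r=6.4) → bbox [-18.8,-4.7,-4.2] .. [-6,8.1,11.1]
B = cylinder(h=5.1, r=1.6) → bbox [-1.6,-1.6,0] .. [1.6,1.6,5.1]
lo = A.lo+B.lo = [-18.8-1.6, -4.7-1.6, -4.2+0] = [-20.400,-6.300,-4.200]
hi = A.hi+B.hi = [-6+1.6, 8.1+1.6, 11.1+5.1] = [-4.400,9.700,16.200]
diag = √(16²+16²+20.4²) = √928.16 = 30.466

min=[-20.400,-6.300,-4.200] max=[-4.400,9.700,16.200] diag=30.466


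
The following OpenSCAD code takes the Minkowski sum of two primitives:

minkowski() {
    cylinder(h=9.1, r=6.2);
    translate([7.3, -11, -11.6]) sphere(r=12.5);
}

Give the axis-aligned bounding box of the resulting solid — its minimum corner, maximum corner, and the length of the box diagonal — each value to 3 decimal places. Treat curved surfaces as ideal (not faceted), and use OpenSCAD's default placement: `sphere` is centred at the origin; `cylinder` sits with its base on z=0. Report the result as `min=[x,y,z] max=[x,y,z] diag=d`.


A = translate([7.3, -11, -11.6]) sphere(r=12.5) → bbox [-5.2,-23.5,-24.1] .. [19.8,1.5,0.9]
B = cylinder(h=9.1, r=6.2) → bbox [-6.2,-6.2,0] .. [6.2,6.2,9.1]
lo = A.lo+B.lo = [-5.2-6.2, -23.5-6.2, -24.1+0] = [-11.400,-29.700,-24.100]
hi = A.hi+B.hi = [19.8+6.2, 1.5+6.2, 0.9+9.1] = [26.000,7.700,10.000]
diag = √(37.4²+37.4²+34.1²) = √3960.33 = 62.931

min=[-11.400,-29.700,-24.100] max=[26.000,7.700,10.000] diag=62.931


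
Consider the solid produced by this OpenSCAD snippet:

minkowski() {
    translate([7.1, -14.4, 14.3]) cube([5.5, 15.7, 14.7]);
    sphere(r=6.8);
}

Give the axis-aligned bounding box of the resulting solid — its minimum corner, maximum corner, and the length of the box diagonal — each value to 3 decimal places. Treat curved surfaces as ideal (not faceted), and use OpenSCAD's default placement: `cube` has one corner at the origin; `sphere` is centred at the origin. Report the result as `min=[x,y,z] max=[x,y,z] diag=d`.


min=[0.300,-21.200,7.500] max=[19.400,8.100,35.800] diag=44.991

A = translate([7.1, -14.4, 14.3]) cube([5.5, 15.7, 14.7]) → bbox [7.1,-14.4,14.3] .. [12.6,1.3,29]
B = sphere(r=6.8) → bbox [-6.8,-6.8,-6.8] .. [6.8,6.8,6.8]
lo = A.lo+B.lo = [7.1-6.8, -14.4-6.8, 14.3-6.8] = [0.300,-21.200,7.500]
hi = A.hi+B.hi = [12.6+6.8, 1.3+6.8, 29+6.8] = [19.400,8.100,35.800]
diag = √(19.1²+29.3²+28.3²) = √2024.19 = 44.991


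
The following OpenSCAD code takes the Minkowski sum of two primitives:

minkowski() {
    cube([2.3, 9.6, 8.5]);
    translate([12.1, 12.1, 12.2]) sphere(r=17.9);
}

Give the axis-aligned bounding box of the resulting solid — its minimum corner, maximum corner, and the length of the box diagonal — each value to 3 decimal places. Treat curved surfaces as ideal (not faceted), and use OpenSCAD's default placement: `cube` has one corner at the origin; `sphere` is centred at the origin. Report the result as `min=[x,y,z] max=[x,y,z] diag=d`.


A = translate([12.1, 12.1, 12.2]) sphere(r=17.9) → bbox [-5.8,-5.8,-5.7] .. [30,30,30.1]
B = cube([2.3, 9.6, 8.5]) → bbox [0,0,0] .. [2.3,9.6,8.5]
lo = A.lo+B.lo = [-5.8+0, -5.8+0, -5.7+0] = [-5.800,-5.800,-5.700]
hi = A.hi+B.hi = [30+2.3, 30+9.6, 30.1+8.5] = [32.300,39.600,38.600]
diag = √(38.1²+45.4²+44.3²) = √5475.26 = 73.995

min=[-5.800,-5.800,-5.700] max=[32.300,39.600,38.600] diag=73.995


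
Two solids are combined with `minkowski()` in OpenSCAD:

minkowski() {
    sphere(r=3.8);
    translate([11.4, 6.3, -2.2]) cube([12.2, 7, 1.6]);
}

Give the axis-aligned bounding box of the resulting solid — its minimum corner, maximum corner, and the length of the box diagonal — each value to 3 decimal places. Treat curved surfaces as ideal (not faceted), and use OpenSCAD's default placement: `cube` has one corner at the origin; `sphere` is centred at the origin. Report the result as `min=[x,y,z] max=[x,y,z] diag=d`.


min=[7.600,2.500,-6.000] max=[27.400,17.100,3.200] diag=26.265

A = translate([11.4, 6.3, -2.2]) cube([12.2, 7, 1.6]) → bbox [11.4,6.3,-2.2] .. [23.6,13.3,-0.6]
B = sphere(r=3.8) → bbox [-3.8,-3.8,-3.8] .. [3.8,3.8,3.8]
lo = A.lo+B.lo = [11.4-3.8, 6.3-3.8, -2.2-3.8] = [7.600,2.500,-6.000]
hi = A.hi+B.hi = [23.6+3.8, 13.3+3.8, -0.6+3.8] = [27.400,17.100,3.200]
diag = √(19.8²+14.6²+9.2²) = √689.84 = 26.265


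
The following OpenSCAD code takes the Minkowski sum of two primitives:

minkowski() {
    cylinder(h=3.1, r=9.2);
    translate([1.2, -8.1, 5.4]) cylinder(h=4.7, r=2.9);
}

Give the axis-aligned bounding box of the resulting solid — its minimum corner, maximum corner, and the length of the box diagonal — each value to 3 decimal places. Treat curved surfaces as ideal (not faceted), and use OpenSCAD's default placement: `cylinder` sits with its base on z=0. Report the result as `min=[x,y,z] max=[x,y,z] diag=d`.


min=[-10.900,-20.200,5.400] max=[13.300,4.000,13.200] diag=35.102

A = translate([1.2, -8.1, 5.4]) cylinder(h=4.7, r=2.9) → bbox [-1.7,-11,5.4] .. [4.1,-5.2,10.1]
B = cylinder(h=3.1, r=9.2) → bbox [-9.2,-9.2,0] .. [9.2,9.2,3.1]
lo = A.lo+B.lo = [-1.7-9.2, -11-9.2, 5.4+0] = [-10.900,-20.200,5.400]
hi = A.hi+B.hi = [4.1+9.2, -5.2+9.2, 10.1+3.1] = [13.300,4.000,13.200]
diag = √(24.2²+24.2²+7.8²) = √1232.12 = 35.102


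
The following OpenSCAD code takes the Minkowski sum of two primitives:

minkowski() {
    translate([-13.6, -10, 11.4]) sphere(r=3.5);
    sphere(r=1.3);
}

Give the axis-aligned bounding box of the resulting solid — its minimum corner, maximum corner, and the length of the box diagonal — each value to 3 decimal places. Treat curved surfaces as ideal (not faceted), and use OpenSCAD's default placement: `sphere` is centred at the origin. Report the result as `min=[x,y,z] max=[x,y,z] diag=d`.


min=[-18.400,-14.800,6.600] max=[-8.800,-5.200,16.200] diag=16.628

A = translate([-13.6, -10, 11.4]) sphere(r=3.5) → bbox [-17.1,-13.5,7.9] .. [-10.1,-6.5,14.9]
B = sphere(r=1.3) → bbox [-1.3,-1.3,-1.3] .. [1.3,1.3,1.3]
lo = A.lo+B.lo = [-17.1-1.3, -13.5-1.3, 7.9-1.3] = [-18.400,-14.800,6.600]
hi = A.hi+B.hi = [-10.1+1.3, -6.5+1.3, 14.9+1.3] = [-8.800,-5.200,16.200]
diag = √(9.6²+9.6²+9.6²) = √276.48 = 16.628


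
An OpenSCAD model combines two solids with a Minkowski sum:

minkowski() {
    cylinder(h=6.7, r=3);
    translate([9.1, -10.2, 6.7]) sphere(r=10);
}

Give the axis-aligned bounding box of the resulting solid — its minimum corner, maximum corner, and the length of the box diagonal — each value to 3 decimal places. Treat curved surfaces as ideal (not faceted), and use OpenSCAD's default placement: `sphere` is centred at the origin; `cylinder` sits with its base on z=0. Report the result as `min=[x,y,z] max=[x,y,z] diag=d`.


A = translate([9.1, -10.2, 6.7]) sphere(r=10) → bbox [-0.9,-20.2,-3.3] .. [19.1,-0.2,16.7]
B = cylinder(h=6.7, r=3) → bbox [-3,-3,0] .. [3,3,6.7]
lo = A.lo+B.lo = [-0.9-3, -20.2-3, -3.3+0] = [-3.900,-23.200,-3.300]
hi = A.hi+B.hi = [19.1+3, -0.2+3, 16.7+6.7] = [22.100,2.800,23.400]
diag = √(26²+26²+26.7²) = √2064.89 = 45.441

min=[-3.900,-23.200,-3.300] max=[22.100,2.800,23.400] diag=45.441


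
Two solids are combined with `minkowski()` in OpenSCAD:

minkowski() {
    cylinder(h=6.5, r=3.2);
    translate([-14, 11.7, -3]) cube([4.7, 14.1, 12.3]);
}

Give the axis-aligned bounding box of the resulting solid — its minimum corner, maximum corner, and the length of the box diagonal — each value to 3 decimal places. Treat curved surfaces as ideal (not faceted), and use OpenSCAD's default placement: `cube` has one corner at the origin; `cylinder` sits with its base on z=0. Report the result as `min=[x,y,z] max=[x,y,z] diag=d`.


A = translate([-14, 11.7, -3]) cube([4.7, 14.1, 12.3]) → bbox [-14,11.7,-3] .. [-9.3,25.8,9.3]
B = cylinder(h=6.5, r=3.2) → bbox [-3.2,-3.2,0] .. [3.2,3.2,6.5]
lo = A.lo+B.lo = [-14-3.2, 11.7-3.2, -3+0] = [-17.200,8.500,-3.000]
hi = A.hi+B.hi = [-9.3+3.2, 25.8+3.2, 9.3+6.5] = [-6.100,29.000,15.800]
diag = √(11.1²+20.5²+18.8²) = √896.9 = 29.948

min=[-17.200,8.500,-3.000] max=[-6.100,29.000,15.800] diag=29.948


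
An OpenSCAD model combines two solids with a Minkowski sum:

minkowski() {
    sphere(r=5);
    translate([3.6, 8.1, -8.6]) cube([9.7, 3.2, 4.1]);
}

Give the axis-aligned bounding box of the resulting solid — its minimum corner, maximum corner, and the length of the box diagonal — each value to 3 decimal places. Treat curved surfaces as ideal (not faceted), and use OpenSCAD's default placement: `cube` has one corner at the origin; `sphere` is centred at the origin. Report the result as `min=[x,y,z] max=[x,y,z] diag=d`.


min=[-1.400,3.100,-13.600] max=[18.300,16.300,0.500] diag=27.589

A = translate([3.6, 8.1, -8.6]) cube([9.7, 3.2, 4.1]) → bbox [3.6,8.1,-8.6] .. [13.3,11.3,-4.5]
B = sphere(r=5) → bbox [-5,-5,-5] .. [5,5,5]
lo = A.lo+B.lo = [3.6-5, 8.1-5, -8.6-5] = [-1.400,3.100,-13.600]
hi = A.hi+B.hi = [13.3+5, 11.3+5, -4.5+5] = [18.300,16.300,0.500]
diag = √(19.7²+13.2²+14.1²) = √761.14 = 27.589


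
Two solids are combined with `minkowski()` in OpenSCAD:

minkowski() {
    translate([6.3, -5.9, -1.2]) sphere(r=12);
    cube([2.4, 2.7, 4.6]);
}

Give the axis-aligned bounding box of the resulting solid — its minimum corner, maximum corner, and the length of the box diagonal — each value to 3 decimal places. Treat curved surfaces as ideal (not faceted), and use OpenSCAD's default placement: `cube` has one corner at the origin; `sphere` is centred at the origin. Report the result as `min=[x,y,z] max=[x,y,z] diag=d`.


min=[-5.700,-17.900,-13.200] max=[20.700,8.800,15.400] diag=47.200

A = translate([6.3, -5.9, -1.2]) sphere(r=12) → bbox [-5.7,-17.9,-13.2] .. [18.3,6.1,10.8]
B = cube([2.4, 2.7, 4.6]) → bbox [0,0,0] .. [2.4,2.7,4.6]
lo = A.lo+B.lo = [-5.7+0, -17.9+0, -13.2+0] = [-5.700,-17.900,-13.200]
hi = A.hi+B.hi = [18.3+2.4, 6.1+2.7, 10.8+4.6] = [20.700,8.800,15.400]
diag = √(26.4²+26.7²+28.6²) = √2227.81 = 47.200


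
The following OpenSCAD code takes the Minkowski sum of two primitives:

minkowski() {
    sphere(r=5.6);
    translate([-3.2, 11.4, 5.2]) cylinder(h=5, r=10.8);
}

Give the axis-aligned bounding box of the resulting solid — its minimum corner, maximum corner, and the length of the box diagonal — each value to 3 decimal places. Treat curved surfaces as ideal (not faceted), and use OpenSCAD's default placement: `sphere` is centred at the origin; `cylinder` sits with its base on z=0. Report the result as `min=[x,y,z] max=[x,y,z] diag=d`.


A = translate([-3.2, 11.4, 5.2]) cylinder(h=5, r=10.8) → bbox [-14,0.6,5.2] .. [7.6,22.2,10.2]
B = sphere(r=5.6) → bbox [-5.6,-5.6,-5.6] .. [5.6,5.6,5.6]
lo = A.lo+B.lo = [-14-5.6, 0.6-5.6, 5.2-5.6] = [-19.600,-5.000,-0.400]
hi = A.hi+B.hi = [7.6+5.6, 22.2+5.6, 10.2+5.6] = [13.200,27.800,15.800]
diag = √(32.8²+32.8²+16.2²) = √2414.12 = 49.134

min=[-19.600,-5.000,-0.400] max=[13.200,27.800,15.800] diag=49.134
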